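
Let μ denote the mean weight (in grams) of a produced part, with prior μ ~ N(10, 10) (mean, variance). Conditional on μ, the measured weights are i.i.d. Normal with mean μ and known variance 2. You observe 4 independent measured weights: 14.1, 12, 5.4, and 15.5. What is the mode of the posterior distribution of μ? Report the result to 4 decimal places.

n = 4; x̄ = (14.1 + 12 + 5.4 + 15.5)/4 = 47/4 = 11.75.
For a Normal prior and Normal likelihood with known variance, the posterior is Normal; its mode equals its mean, the precision-weighted average.
Prior precision 1/σ₀² = 1/10 = 0.1; data precision n/σ² = 4/2 = 2.
μ̂ = (0.1·10 + 2·11.75) / (0.1 + 2) = 24.5/2.1 = 35/3 ≈ 11.6667.

μ̂_MAP = 11.6667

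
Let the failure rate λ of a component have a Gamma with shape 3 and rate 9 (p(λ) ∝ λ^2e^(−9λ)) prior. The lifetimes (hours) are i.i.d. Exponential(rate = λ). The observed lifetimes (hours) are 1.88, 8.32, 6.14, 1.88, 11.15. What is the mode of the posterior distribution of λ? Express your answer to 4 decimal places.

λ̂_MAP = 0.1824

The Exponential(rate=λ) likelihood is ∝ λ^n e^(−λΣtᵢ). Here n = 5 and Σtᵢ = 1.88 + 8.32 + 6.14 + 1.88 + 11.15 = 29.37.
Posterior ∝ λ^2e^(−9λ) · λ^5e^(−29.37λ) = λ^7e^(−38.37λ), i.e. Gamma(8, 38.37).
Mode = (a−1)/b = 7/38.37 ≈ 0.1824.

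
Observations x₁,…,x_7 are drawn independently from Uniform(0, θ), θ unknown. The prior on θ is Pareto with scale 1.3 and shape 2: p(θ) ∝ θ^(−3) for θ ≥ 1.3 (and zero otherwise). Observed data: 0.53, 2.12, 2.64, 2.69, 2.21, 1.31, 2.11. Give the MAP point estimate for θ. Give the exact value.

The Uniform(0, θ) likelihood is θ^(−n) for θ ≥ max(xᵢ), zero otherwise. Here max(xᵢ) = 2.69.
Posterior ∝ θ^(−3) · θ^(−7) = θ^(−10) on θ ≥ max(1.3, 2.69) = 2.69.
This density is strictly decreasing in θ, so the posterior mode lies at the lower boundary of the support.

θ̂_MAP = 2.69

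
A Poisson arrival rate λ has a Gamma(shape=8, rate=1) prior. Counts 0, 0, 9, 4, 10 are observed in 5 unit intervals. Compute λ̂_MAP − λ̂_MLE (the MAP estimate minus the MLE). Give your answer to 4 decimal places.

Σxᵢ = 23. Posterior is Gamma(31, 6); MAP = (31−1)/6 = 30/6 ≈ 5.00000.
MLE = x̄ = 23/5 ≈ 4.60000.
Difference = 30/6 − 23/5 = 2/5 ≈ 0.4000.

MAP − MLE = 0.4000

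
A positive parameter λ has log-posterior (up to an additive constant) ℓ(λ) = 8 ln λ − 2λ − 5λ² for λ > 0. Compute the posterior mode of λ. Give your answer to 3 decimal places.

λ̂_MAP = 0.800

ℓ'(λ) = 8/λ − 2 − 10λ. Setting this to zero and multiplying by λ: 10λ² + 2λ − 8 = 0.
λ = (−2 + √(2² + 4·10·8)) / (2·10) = (−2 + √324) / 20 = (−2 + 18)/20 = 4/5.
ℓ''(λ) = −8/λ² − 10 < 0, confirming a maximum.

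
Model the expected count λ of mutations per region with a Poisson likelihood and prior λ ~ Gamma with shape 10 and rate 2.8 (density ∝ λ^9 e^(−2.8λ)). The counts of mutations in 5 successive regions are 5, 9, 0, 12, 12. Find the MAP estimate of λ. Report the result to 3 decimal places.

λ̂_MAP = 6.026

Σxᵢ = 5+9+0+12+12 = 38, with n = 5.
Posterior ∝ λ^9e^(−2.8λ) · λ^38e^(−5λ) = λ^47e^(−7.8λ), i.e. Gamma(shape=48, rate=7.8).
The mode of a Gamma(a, b) with a ≥ 1 (shape–rate) is (a−1)/b = 47/7.8 ≈ 6.026.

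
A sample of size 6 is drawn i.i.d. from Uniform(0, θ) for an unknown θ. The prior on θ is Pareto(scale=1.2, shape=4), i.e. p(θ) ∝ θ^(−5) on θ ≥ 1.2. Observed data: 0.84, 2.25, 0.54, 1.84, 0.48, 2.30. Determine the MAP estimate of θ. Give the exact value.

θ̂_MAP = 2.30

The Uniform(0, θ) likelihood is θ^(−n) for θ ≥ max(xᵢ), zero otherwise. Here max(xᵢ) = 2.30.
Posterior ∝ θ^(−5) · θ^(−6) = θ^(−11) on θ ≥ max(1.2, 2.30) = 2.30.
This density is strictly decreasing in θ, so the posterior mode lies at the lower boundary of the support.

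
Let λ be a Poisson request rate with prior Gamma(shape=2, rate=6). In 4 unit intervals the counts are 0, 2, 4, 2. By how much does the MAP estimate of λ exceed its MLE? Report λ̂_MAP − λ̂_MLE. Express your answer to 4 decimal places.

MAP − MLE = -1.1000

Σxᵢ = 8. Posterior is Gamma(10, 10); MAP = (10−1)/10 = 9/10 ≈ 0.90000.
MLE = x̄ = 8/4 ≈ 2.00000.
Difference = 9/10 − 8/4 = -11/10 ≈ -1.1000.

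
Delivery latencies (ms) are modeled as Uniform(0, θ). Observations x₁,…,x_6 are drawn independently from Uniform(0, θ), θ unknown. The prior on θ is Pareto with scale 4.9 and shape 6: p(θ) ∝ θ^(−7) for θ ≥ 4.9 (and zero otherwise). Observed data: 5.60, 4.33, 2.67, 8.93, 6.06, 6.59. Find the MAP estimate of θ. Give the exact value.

The Uniform(0, θ) likelihood is θ^(−n) for θ ≥ max(xᵢ), zero otherwise. Here max(xᵢ) = 8.93.
Posterior ∝ θ^(−7) · θ^(−6) = θ^(−13) on θ ≥ max(4.9, 8.93) = 8.93.
This density is strictly decreasing in θ, so the posterior mode lies at the lower boundary of the support.

θ̂_MAP = 8.93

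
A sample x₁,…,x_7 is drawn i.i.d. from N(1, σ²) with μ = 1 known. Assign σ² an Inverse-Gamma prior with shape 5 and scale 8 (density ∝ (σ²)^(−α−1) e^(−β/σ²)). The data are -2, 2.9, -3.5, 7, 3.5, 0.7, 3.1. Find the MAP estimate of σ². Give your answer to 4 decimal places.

Sum of squared deviations about the known mean: SS = (-2−1)² + (2.9−1)² + (-3.5−1)² + (7−1)² + (3.5−1)² + (0.7−1)² + (3.1−1)² = 79.61.
The Normal likelihood contributes (σ²)^(−n/2) exp(−SS/(2σ²)), so the posterior is Inverse-Gamma(α + n/2, β + SS/2) = Inverse-Gamma(8.5, 47.805).
The mode of Inverse-Gamma(a, b) is b/(a+1) = 47.805/9.5 ≈ 5.0321.

σ̂²_MAP = 5.0321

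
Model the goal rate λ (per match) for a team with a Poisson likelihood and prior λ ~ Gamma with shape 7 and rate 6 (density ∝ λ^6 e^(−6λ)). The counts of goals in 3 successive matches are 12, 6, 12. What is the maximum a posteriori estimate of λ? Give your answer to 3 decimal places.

Σxᵢ = 12+6+12 = 30, with n = 3.
Posterior ∝ λ^6e^(−6λ) · λ^30e^(−3λ) = λ^36e^(−9λ), i.e. Gamma(shape=37, rate=9).
The mode of a Gamma(a, b) with a ≥ 1 (shape–rate) is (a−1)/b = 36/9 ≈ 4.000.

λ̂_MAP = 4.000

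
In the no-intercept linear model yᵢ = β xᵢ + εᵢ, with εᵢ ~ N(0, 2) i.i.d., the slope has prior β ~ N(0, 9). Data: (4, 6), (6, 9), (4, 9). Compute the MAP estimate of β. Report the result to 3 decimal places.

β̂_MAP = 1.671

log p(β | y) = −Σ(yᵢ − βxᵢ)²/(2·2) − β²/(2·9) + const.
Setting the derivative to zero: Σxᵢ(yᵢ − βxᵢ)/2 − β/9 = 0, so β = Σxᵢyᵢ / (Σxᵢ² + σ²/τ²).
Σxᵢyᵢ = 4·6 + 6·9 + 4·9 = 114; Σxᵢ² = 68; σ²/τ² = 2/9.
β̂_MAP = 114 / (68 + 2/9) = 114/(614/9) = 513/307 ≈ 1.671.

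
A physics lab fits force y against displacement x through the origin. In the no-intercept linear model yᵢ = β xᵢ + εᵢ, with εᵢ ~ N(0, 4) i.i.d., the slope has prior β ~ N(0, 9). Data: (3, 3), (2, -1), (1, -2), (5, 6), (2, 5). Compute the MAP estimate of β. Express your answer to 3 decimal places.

β̂_MAP = 1.036

log p(β | y) = −Σ(yᵢ − βxᵢ)²/(2·4) − β²/(2·9) + const.
Setting the derivative to zero: Σxᵢ(yᵢ − βxᵢ)/4 − β/9 = 0, so β = Σxᵢyᵢ / (Σxᵢ² + σ²/τ²).
Σxᵢyᵢ = 3·3 + 2·(-1) + 1·(-2) + 5·6 + 2·5 = 45; Σxᵢ² = 43; σ²/τ² = 4/9.
β̂_MAP = 45 / (43 + 4/9) = 45/(391/9) = 405/391 ≈ 1.036.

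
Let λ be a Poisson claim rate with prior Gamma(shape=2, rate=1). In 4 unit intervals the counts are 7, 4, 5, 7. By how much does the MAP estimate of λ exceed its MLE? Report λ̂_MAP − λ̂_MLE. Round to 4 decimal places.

MAP − MLE = -0.9500

Σxᵢ = 23. Posterior is Gamma(25, 5); MAP = (25−1)/5 = 24/5 ≈ 4.80000.
MLE = x̄ = 23/4 ≈ 5.75000.
Difference = 24/5 − 23/4 = -19/20 ≈ -0.9500.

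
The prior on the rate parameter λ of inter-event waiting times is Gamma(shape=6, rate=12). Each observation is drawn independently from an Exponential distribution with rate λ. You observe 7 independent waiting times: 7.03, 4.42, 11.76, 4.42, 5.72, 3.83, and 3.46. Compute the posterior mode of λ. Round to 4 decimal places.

The Exponential(rate=λ) likelihood is ∝ λ^n e^(−λΣtᵢ). Here n = 7 and Σtᵢ = 7.03 + 4.42 + 11.76 + 4.42 + 5.72 + 3.83 + 3.46 = 40.64.
Posterior ∝ λ^5e^(−12λ) · λ^7e^(−40.64λ) = λ^12e^(−52.64λ), i.e. Gamma(13, 52.64).
Mode = (a−1)/b = 12/52.64 ≈ 0.2280.

λ̂_MAP = 0.2280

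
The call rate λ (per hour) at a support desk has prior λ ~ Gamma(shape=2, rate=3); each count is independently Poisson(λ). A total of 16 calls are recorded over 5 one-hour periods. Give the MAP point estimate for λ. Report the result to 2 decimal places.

Σxᵢ = 16, n = 5.
Posterior ∝ λe^(−3λ) · λ^16e^(−5λ) = λ^17e^(−8λ), i.e. Gamma(shape=18, rate=8).
The mode of a Gamma(a, b) with a ≥ 1 (shape–rate) is (a−1)/b = 17/8 ≈ 2.13.

λ̂_MAP = 2.13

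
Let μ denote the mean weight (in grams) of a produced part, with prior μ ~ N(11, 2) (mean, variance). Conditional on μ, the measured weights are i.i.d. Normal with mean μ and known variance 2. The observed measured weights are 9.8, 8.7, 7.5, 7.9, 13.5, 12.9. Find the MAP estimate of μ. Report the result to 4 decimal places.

n = 6; x̄ = (9.8 + 8.7 + 7.5 + 7.9 + 13.5 + 12.9)/6 = 60.3/6 = 10.05.
For a Normal prior and Normal likelihood with known variance, the posterior is Normal; its mode equals its mean, the precision-weighted average.
Prior precision 1/σ₀² = 1/2 = 0.5; data precision n/σ² = 6/2 = 3.
μ̂ = (0.5·11 + 3·10.05) / (0.5 + 3) = 35.65/3.5 = 713/70 ≈ 10.1857.

μ̂_MAP = 10.1857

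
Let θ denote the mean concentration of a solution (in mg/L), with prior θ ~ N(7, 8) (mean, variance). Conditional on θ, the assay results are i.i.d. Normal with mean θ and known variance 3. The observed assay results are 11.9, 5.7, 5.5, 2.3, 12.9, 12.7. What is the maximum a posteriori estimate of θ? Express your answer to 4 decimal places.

n = 6; x̄ = (11.9 + 5.7 + 5.5 + 2.3 + 12.9 + 12.7)/6 = 51/6 = 8.5.
For a Normal prior and Normal likelihood with known variance, the posterior is Normal; its mode equals its mean, the precision-weighted average.
Prior precision 1/σ₀² = 1/8 = 0.125; data precision n/σ² = 6/3 = 2.
θ̂ = (0.125·7 + 2·8.5) / (0.125 + 2) = 17.875/2.125 = 143/17 ≈ 8.4118.

θ̂_MAP = 8.4118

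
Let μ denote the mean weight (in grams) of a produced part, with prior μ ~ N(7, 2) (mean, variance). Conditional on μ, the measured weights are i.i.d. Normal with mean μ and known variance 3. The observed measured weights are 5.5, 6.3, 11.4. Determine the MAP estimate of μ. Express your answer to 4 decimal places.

n = 3; x̄ = (5.5 + 6.3 + 11.4)/3 = 23.2/3 = 116/15 ≈ 7.7333.
For a Normal prior and Normal likelihood with known variance, the posterior is Normal; its mode equals its mean, the precision-weighted average.
Prior precision 1/σ₀² = 1/2 = 0.5; data precision n/σ² = 3/3 = 1.
μ̂ = (0.5·7 + 1·(116/15)) / (0.5 + 1) = (337/30)/1.5 = 337/45 ≈ 7.4889.

μ̂_MAP = 7.4889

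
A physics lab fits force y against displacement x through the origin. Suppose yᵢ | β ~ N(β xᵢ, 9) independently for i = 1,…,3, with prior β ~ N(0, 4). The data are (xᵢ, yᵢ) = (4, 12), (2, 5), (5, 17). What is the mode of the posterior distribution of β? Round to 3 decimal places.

β̂_MAP = 3.026

log p(β | y) = −Σ(yᵢ − βxᵢ)²/(2·9) − β²/(2·4) + const.
Setting the derivative to zero: Σxᵢ(yᵢ − βxᵢ)/9 − β/4 = 0, so β = Σxᵢyᵢ / (Σxᵢ² + σ²/τ²).
Σxᵢyᵢ = 4·12 + 2·5 + 5·17 = 143; Σxᵢ² = 45; σ²/τ² = 2.25.
β̂_MAP = 143 / (45 + 2.25) = 143/47.25 ≈ 3.026.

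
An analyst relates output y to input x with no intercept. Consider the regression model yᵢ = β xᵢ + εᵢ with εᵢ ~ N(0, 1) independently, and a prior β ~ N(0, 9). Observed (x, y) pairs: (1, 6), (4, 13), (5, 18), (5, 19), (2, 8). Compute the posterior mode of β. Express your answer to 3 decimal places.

β̂_MAP = 3.642

log p(β | y) = −Σ(yᵢ − βxᵢ)²/(2·1) − β²/(2·9) + const.
Setting the derivative to zero: Σxᵢ(yᵢ − βxᵢ)/1 − β/9 = 0, so β = Σxᵢyᵢ / (Σxᵢ² + σ²/τ²).
Σxᵢyᵢ = 1·6 + 4·13 + 5·18 + 5·19 + 2·8 = 259; Σxᵢ² = 71; σ²/τ² = 1/9.
β̂_MAP = 259 / (71 + 1/9) = 259/(640/9) = 2331/640 ≈ 3.642.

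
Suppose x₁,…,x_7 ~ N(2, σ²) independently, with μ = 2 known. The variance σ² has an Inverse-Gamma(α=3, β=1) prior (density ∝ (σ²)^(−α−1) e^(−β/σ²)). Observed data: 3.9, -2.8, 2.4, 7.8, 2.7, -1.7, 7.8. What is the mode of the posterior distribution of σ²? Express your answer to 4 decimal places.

σ̂²_MAP = 7.3513

Sum of squared deviations about the known mean: SS = (3.9−2)² + (-2.8−2)² + (2.4−2)² + (7.8−2)² + (2.7−2)² + (-1.7−2)² + (7.8−2)² = 108.27.
The Normal likelihood contributes (σ²)^(−n/2) exp(−SS/(2σ²)), so the posterior is Inverse-Gamma(α + n/2, β + SS/2) = Inverse-Gamma(6.5, 55.135).
The mode of Inverse-Gamma(a, b) is b/(a+1) = 55.135/7.5 ≈ 7.3513.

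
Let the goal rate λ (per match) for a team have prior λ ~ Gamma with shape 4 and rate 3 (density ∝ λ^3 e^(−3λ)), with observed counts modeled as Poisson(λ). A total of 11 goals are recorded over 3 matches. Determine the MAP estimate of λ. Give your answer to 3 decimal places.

Σxᵢ = 11, n = 3.
Posterior ∝ λ^3e^(−3λ) · λ^11e^(−3λ) = λ^14e^(−6λ), i.e. Gamma(shape=15, rate=6).
The mode of a Gamma(a, b) with a ≥ 1 (shape–rate) is (a−1)/b = 14/6 ≈ 2.333.

λ̂_MAP = 2.333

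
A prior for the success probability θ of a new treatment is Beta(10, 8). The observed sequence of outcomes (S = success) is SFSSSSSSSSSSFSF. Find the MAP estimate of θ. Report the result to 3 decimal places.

θ̂_MAP = 0.677

Prior: Beta(10, 8).
Data: 12 successes in 15 trials (from the sequence). The binomial likelihood contributes θ^12(1−θ)^3, so the posterior is Beta(10+12, 8+3) = Beta(22, 11).
For Beta(a, b) with a, b > 1 the mode is (a−1)/(a+b−2) = 21/31 ≈ 0.677.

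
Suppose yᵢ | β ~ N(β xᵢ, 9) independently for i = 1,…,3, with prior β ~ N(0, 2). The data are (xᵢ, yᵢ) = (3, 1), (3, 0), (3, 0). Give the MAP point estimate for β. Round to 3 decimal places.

log p(β | y) = −Σ(yᵢ − βxᵢ)²/(2·9) − β²/(2·2) + const.
Setting the derivative to zero: Σxᵢ(yᵢ − βxᵢ)/9 − β/2 = 0, so β = Σxᵢyᵢ / (Σxᵢ² + σ²/τ²).
Σxᵢyᵢ = 3·1 + 3·0 + 3·0 = 3; Σxᵢ² = 27; σ²/τ² = 4.5.
β̂_MAP = 3 / (27 + 4.5) = 3/31.5 ≈ 0.095.

β̂_MAP = 0.095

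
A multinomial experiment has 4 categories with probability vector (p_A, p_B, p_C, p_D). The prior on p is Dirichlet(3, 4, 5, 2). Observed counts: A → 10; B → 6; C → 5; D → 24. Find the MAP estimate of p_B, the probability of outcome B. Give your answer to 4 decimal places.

The posterior is Dirichlet(αᵢ + nᵢ) = Dirichlet(13, 10, 10, 26).
For a Dirichlet(a₁,…,a_K) with all aᵢ > 1, the mode has j-th component (aⱼ − 1)/(Σaᵢ − K).
Here Σaᵢ = 59 and K = 4, so p_B = (10 − 1)/(59 − 4) = 9/55 ≈ 0.1636.

MAP estimate of p_B = 0.1636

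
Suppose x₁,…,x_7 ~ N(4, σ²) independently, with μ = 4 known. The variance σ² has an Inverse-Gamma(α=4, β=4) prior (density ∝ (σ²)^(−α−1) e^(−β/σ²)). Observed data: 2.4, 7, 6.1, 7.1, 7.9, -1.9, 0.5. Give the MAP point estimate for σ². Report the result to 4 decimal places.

Sum of squared deviations about the known mean: SS = (2.4−4)² + (7−4)² + (6.1−4)² + (7.1−4)² + (7.9−4)² + (-1.9−4)² + (0.5−4)² = 87.85.
The Normal likelihood contributes (σ²)^(−n/2) exp(−SS/(2σ²)), so the posterior is Inverse-Gamma(α + n/2, β + SS/2) = Inverse-Gamma(7.5, 47.925).
The mode of Inverse-Gamma(a, b) is b/(a+1) = 47.925/8.5 ≈ 5.6382.

σ̂²_MAP = 5.6382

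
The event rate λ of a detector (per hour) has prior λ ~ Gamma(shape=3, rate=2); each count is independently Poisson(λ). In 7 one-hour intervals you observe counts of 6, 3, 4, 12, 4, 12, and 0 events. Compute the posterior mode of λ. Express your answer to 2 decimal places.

Σxᵢ = 6+3+4+12+4+12+0 = 41, with n = 7.
Posterior ∝ λ^2e^(−2λ) · λ^41e^(−7λ) = λ^43e^(−9λ), i.e. Gamma(shape=44, rate=9).
The mode of a Gamma(a, b) with a ≥ 1 (shape–rate) is (a−1)/b = 43/9 ≈ 4.78.

λ̂_MAP = 4.78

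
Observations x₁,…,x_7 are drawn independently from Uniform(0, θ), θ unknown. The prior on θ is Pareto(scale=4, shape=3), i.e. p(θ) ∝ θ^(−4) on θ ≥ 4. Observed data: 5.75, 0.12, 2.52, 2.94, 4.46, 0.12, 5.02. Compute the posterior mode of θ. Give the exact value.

θ̂_MAP = 5.75

The Uniform(0, θ) likelihood is θ^(−n) for θ ≥ max(xᵢ), zero otherwise. Here max(xᵢ) = 5.75.
Posterior ∝ θ^(−4) · θ^(−7) = θ^(−11) on θ ≥ max(4, 5.75) = 5.75.
This density is strictly decreasing in θ, so the posterior mode lies at the lower boundary of the support.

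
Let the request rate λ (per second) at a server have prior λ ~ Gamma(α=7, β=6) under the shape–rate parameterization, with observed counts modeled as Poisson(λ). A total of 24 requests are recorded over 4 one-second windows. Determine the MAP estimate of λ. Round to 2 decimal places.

Σxᵢ = 24, n = 4.
Posterior ∝ λ^6e^(−6λ) · λ^24e^(−4λ) = λ^30e^(−10λ), i.e. Gamma(shape=31, rate=10).
The mode of a Gamma(a, b) with a ≥ 1 (shape–rate) is (a−1)/b = 30/10 ≈ 3.00.

λ̂_MAP = 3.00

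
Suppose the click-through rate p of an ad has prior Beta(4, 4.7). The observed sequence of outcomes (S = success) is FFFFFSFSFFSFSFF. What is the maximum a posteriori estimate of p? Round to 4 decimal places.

Prior: Beta(4, 4.7).
Data: 4 successes in 15 trials (from the sequence). The binomial likelihood contributes p^4(1−p)^11, so the posterior is Beta(4+4, 4.7+11) = Beta(8, 15.7).
For Beta(a, b) with a, b > 1 the mode is (a−1)/(a+b−2) = 7/21.7 ≈ 0.3226.

p̂_MAP = 0.3226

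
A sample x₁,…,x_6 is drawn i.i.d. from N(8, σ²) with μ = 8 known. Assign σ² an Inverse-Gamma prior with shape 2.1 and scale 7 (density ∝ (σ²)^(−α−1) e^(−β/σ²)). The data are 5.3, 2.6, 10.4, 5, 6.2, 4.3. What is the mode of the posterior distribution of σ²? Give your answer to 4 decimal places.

Sum of squared deviations about the known mean: SS = (5.3−8)² + (2.6−8)² + (10.4−8)² + (5−8)² + (6.2−8)² + (4.3−8)² = 68.14.
The Normal likelihood contributes (σ²)^(−n/2) exp(−SS/(2σ²)), so the posterior is Inverse-Gamma(α + n/2, β + SS/2) = Inverse-Gamma(5.1, 41.07).
The mode of Inverse-Gamma(a, b) is b/(a+1) = 41.07/6.1 ≈ 6.7328.

σ̂²_MAP = 6.7328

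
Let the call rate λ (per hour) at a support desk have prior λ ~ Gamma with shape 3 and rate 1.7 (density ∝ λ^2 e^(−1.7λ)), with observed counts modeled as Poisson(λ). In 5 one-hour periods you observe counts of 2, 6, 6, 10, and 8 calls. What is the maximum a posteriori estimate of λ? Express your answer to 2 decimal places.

Σxᵢ = 2+6+6+10+8 = 32, with n = 5.
Posterior ∝ λ^2e^(−1.7λ) · λ^32e^(−5λ) = λ^34e^(−6.7λ), i.e. Gamma(shape=35, rate=6.7).
The mode of a Gamma(a, b) with a ≥ 1 (shape–rate) is (a−1)/b = 34/6.7 ≈ 5.07.

λ̂_MAP = 5.07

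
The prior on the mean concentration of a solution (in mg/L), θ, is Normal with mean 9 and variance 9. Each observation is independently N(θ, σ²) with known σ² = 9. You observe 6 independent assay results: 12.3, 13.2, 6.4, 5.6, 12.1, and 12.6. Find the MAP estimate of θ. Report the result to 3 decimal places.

θ̂_MAP = 10.171

n = 6; x̄ = (12.3 + 13.2 + 6.4 + 5.6 + 12.1 + 12.6)/6 = 62.2/6 = 311/30 ≈ 10.3667.
For a Normal prior and Normal likelihood with known variance, the posterior is Normal; its mode equals its mean, the precision-weighted average.
Prior precision 1/σ₀² = 1/9; data precision n/σ² = 6/9 = 2/3.
θ̂ = ((1/9)·9 + (2/3)·(311/30)) / (1/9 + 2/3) = (356/45)/(7/9) = 356/35 ≈ 10.171.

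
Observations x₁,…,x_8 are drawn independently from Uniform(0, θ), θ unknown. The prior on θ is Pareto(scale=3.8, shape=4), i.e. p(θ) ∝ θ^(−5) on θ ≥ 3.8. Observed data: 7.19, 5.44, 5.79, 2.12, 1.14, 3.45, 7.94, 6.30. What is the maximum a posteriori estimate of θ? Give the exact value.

θ̂_MAP = 7.94

The Uniform(0, θ) likelihood is θ^(−n) for θ ≥ max(xᵢ), zero otherwise. Here max(xᵢ) = 7.94.
Posterior ∝ θ^(−5) · θ^(−8) = θ^(−13) on θ ≥ max(3.8, 7.94) = 7.94.
This density is strictly decreasing in θ, so the posterior mode lies at the lower boundary of the support.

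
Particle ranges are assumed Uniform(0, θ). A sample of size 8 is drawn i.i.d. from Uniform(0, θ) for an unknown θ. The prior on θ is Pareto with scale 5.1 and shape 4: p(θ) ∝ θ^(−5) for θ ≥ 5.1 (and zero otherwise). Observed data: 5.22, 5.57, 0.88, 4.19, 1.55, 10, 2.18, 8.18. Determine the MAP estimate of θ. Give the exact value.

The Uniform(0, θ) likelihood is θ^(−n) for θ ≥ max(xᵢ), zero otherwise. Here max(xᵢ) = 10.
Posterior ∝ θ^(−5) · θ^(−8) = θ^(−13) on θ ≥ max(5.1, 10) = 10.
This density is strictly decreasing in θ, so the posterior mode lies at the lower boundary of the support.

θ̂_MAP = 10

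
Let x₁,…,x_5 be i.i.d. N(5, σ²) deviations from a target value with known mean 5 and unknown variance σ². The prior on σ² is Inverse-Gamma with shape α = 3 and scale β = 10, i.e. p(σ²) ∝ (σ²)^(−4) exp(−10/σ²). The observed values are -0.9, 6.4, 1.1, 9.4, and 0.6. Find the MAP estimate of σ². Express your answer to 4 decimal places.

Sum of squared deviations about the known mean: SS = (-0.9−5)² + (6.4−5)² + (1.1−5)² + (9.4−5)² + (0.6−5)² = 90.7.
The Normal likelihood contributes (σ²)^(−n/2) exp(−SS/(2σ²)), so the posterior is Inverse-Gamma(α + n/2, β + SS/2) = Inverse-Gamma(5.5, 55.35).
The mode of Inverse-Gamma(a, b) is b/(a+1) = 55.35/6.5 ≈ 8.5154.

σ̂²_MAP = 8.5154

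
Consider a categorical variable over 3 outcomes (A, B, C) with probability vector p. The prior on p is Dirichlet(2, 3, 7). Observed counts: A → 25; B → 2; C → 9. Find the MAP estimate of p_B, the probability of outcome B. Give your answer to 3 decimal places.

MAP estimate of p_B = 0.089

The posterior is Dirichlet(αᵢ + nᵢ) = Dirichlet(27, 5, 16).
For a Dirichlet(a₁,…,a_K) with all aᵢ > 1, the mode has j-th component (aⱼ − 1)/(Σaᵢ − K).
Here Σaᵢ = 48 and K = 3, so p_B = (5 − 1)/(48 − 3) = 4/45 ≈ 0.089.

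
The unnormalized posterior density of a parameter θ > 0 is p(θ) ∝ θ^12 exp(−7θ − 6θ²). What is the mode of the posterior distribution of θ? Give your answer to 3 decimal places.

ℓ'(θ) = 12/θ − 7 − 12θ. Setting this to zero and multiplying by θ: 12θ² + 7θ − 12 = 0.
θ = (−7 + √(7² + 4·12·12)) / (2·12) = (−7 + √625) / 24 = (−7 + 25)/24 = 3/4.
ℓ''(θ) = −12/θ² − 12 < 0, confirming a maximum.

θ̂_MAP = 0.750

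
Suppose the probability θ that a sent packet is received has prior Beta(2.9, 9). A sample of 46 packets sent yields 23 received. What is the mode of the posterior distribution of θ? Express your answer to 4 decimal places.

θ̂_MAP = 0.4454

Prior: Beta(2.9, 9).
Data: 23 successes in 46 trials. The binomial likelihood contributes θ^23(1−θ)^23, so the posterior is Beta(2.9+23, 9+23) = Beta(25.9, 32).
For Beta(a, b) with a, b > 1 the mode is (a−1)/(a+b−2) = 24.9/55.9 ≈ 0.4454.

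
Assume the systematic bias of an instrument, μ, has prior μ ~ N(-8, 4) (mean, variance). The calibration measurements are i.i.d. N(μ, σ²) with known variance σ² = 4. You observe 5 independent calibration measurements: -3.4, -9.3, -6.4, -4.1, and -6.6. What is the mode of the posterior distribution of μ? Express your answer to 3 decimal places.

n = 5; x̄ = ((-3.4) + (-9.3) + (-6.4) + (-4.1) + (-6.6))/5 = -29.8/5 = -5.96.
For a Normal prior and Normal likelihood with known variance, the posterior is Normal; its mode equals its mean, the precision-weighted average.
Prior precision 1/σ₀² = 1/4 = 0.25; data precision n/σ² = 5/4 = 1.25.
μ̂ = (0.25·(-8) + 1.25·(-5.96)) / (0.25 + 1.25) = (-9.45)/1.5 = -6.300.

μ̂_MAP = -6.300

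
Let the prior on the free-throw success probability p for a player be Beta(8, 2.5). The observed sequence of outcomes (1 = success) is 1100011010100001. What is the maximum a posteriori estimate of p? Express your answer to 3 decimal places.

p̂_MAP = 0.571

Prior: Beta(8, 2.5).
Data: 7 successes in 16 trials (from the sequence). The binomial likelihood contributes p^7(1−p)^9, so the posterior is Beta(8+7, 2.5+9) = Beta(15, 11.5).
For Beta(a, b) with a, b > 1 the mode is (a−1)/(a+b−2) = 14/24.5 ≈ 0.571.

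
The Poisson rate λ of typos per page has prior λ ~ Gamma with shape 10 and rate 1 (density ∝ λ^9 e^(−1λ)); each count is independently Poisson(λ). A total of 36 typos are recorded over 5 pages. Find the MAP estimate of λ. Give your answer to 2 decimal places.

λ̂_MAP = 7.50

Σxᵢ = 36, n = 5.
Posterior ∝ λ^9e^(−1λ) · λ^36e^(−5λ) = λ^45e^(−6λ), i.e. Gamma(shape=46, rate=6).
The mode of a Gamma(a, b) with a ≥ 1 (shape–rate) is (a−1)/b = 45/6 ≈ 7.50.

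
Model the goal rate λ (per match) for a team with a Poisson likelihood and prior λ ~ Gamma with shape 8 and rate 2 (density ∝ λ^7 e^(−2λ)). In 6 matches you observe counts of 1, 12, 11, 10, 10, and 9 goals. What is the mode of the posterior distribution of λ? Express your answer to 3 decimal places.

Σxᵢ = 1+12+11+10+10+9 = 53, with n = 6.
Posterior ∝ λ^7e^(−2λ) · λ^53e^(−6λ) = λ^60e^(−8λ), i.e. Gamma(shape=61, rate=8).
The mode of a Gamma(a, b) with a ≥ 1 (shape–rate) is (a−1)/b = 60/8 ≈ 7.500.

λ̂_MAP = 7.500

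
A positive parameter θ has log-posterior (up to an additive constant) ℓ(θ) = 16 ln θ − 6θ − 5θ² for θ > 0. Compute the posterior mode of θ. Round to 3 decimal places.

ℓ'(θ) = 16/θ − 6 − 10θ. Setting this to zero and multiplying by θ: 10θ² + 6θ − 16 = 0.
θ = (−6 + √(6² + 4·10·16)) / (2·10) = (−6 + √676) / 20 = (−6 + 26)/20 = 1.
ℓ''(θ) = −16/θ² − 10 < 0, confirming a maximum.

θ̂_MAP = 1.000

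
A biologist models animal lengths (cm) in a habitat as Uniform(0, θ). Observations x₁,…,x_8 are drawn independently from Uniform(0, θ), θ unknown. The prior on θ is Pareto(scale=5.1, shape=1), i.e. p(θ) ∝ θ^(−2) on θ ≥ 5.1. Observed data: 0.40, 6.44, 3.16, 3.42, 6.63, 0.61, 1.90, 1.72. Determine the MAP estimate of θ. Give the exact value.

θ̂_MAP = 6.63

The Uniform(0, θ) likelihood is θ^(−n) for θ ≥ max(xᵢ), zero otherwise. Here max(xᵢ) = 6.63.
Posterior ∝ θ^(−2) · θ^(−8) = θ^(−10) on θ ≥ max(5.1, 6.63) = 6.63.
This density is strictly decreasing in θ, so the posterior mode lies at the lower boundary of the support.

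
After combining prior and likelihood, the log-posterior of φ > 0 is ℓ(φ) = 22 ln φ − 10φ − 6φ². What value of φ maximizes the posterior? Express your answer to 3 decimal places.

φ̂_MAP = 1.000

ℓ'(φ) = 22/φ − 10 − 12φ. Setting this to zero and multiplying by φ: 12φ² + 10φ − 22 = 0.
φ = (−10 + √(10² + 4·12·22)) / (2·12) = (−10 + √1156) / 24 = (−10 + 34)/24 = 1.
ℓ''(φ) = −22/φ² − 12 < 0, confirming a maximum.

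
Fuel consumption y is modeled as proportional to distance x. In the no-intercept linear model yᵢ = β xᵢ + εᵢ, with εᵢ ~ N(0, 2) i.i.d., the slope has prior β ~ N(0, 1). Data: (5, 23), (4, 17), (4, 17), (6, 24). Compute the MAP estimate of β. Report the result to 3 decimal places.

log p(β | y) = −Σ(yᵢ − βxᵢ)²/(2·2) − β²/(2·1) + const.
Setting the derivative to zero: Σxᵢ(yᵢ − βxᵢ)/2 − β/1 = 0, so β = Σxᵢyᵢ / (Σxᵢ² + σ²/τ²).
Σxᵢyᵢ = 5·23 + 4·17 + 4·17 + 6·24 = 395; Σxᵢ² = 93; σ²/τ² = 2.
β̂_MAP = 395 / (93 + 2) = 395/95 ≈ 4.158.

β̂_MAP = 4.158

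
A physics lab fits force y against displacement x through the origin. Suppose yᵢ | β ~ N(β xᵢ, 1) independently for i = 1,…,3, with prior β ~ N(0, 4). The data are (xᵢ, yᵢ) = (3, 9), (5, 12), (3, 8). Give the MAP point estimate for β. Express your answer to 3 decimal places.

β̂_MAP = 2.566

log p(β | y) = −Σ(yᵢ − βxᵢ)²/(2·1) − β²/(2·4) + const.
Setting the derivative to zero: Σxᵢ(yᵢ − βxᵢ)/1 − β/4 = 0, so β = Σxᵢyᵢ / (Σxᵢ² + σ²/τ²).
Σxᵢyᵢ = 3·9 + 5·12 + 3·8 = 111; Σxᵢ² = 43; σ²/τ² = 0.25.
β̂_MAP = 111 / (43 + 0.25) = 111/43.25 ≈ 2.566.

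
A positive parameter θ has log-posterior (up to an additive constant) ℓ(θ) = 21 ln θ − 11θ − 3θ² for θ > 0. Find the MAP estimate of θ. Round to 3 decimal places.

ℓ'(θ) = 21/θ − 11 − 6θ. Setting this to zero and multiplying by θ: 6θ² + 11θ − 21 = 0.
θ = (−11 + √(11² + 4·6·21)) / (2·6) = (−11 + √625) / 12 = (−11 + 25)/12 = 7/6.
ℓ''(θ) = −21/θ² − 6 < 0, confirming a maximum.

θ̂_MAP = 1.167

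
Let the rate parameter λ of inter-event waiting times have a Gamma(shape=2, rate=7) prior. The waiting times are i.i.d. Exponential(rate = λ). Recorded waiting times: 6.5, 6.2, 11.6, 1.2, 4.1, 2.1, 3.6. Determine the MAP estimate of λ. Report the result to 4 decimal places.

The Exponential(rate=λ) likelihood is ∝ λ^n e^(−λΣtᵢ). Here n = 7 and Σtᵢ = 6.5 + 6.2 + 11.6 + 1.2 + 4.1 + 2.1 + 3.6 = 35.3.
Posterior ∝ λe^(−7λ) · λ^7e^(−35.3λ) = λ^8e^(−42.3λ), i.e. Gamma(9, 42.3).
Mode = (a−1)/b = 8/42.3 ≈ 0.1891.

λ̂_MAP = 0.1891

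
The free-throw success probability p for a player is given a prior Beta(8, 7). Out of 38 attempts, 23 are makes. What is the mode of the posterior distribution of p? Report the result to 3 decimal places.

Prior: Beta(8, 7).
Data: 23 successes in 38 trials. The binomial likelihood contributes p^23(1−p)^15, so the posterior is Beta(8+23, 7+15) = Beta(31, 22).
For Beta(a, b) with a, b > 1 the mode is (a−1)/(a+b−2) = 30/51 ≈ 0.588.

p̂_MAP = 0.588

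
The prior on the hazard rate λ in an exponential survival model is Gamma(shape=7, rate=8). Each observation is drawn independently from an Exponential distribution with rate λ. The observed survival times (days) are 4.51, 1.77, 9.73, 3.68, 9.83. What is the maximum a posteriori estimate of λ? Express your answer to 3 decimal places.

λ̂_MAP = 0.293

The Exponential(rate=λ) likelihood is ∝ λ^n e^(−λΣtᵢ). Here n = 5 and Σtᵢ = 4.51 + 1.77 + 9.73 + 3.68 + 9.83 = 29.52.
Posterior ∝ λ^6e^(−8λ) · λ^5e^(−29.52λ) = λ^11e^(−37.52λ), i.e. Gamma(12, 37.52).
Mode = (a−1)/b = 11/37.52 ≈ 0.293.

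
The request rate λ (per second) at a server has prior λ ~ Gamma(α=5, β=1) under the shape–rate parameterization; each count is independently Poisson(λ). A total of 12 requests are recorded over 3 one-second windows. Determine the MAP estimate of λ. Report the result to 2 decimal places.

Σxᵢ = 12, n = 3.
Posterior ∝ λ^4e^(−1λ) · λ^12e^(−3λ) = λ^16e^(−4λ), i.e. Gamma(shape=17, rate=4).
The mode of a Gamma(a, b) with a ≥ 1 (shape–rate) is (a−1)/b = 16/4 ≈ 4.00.

λ̂_MAP = 4.00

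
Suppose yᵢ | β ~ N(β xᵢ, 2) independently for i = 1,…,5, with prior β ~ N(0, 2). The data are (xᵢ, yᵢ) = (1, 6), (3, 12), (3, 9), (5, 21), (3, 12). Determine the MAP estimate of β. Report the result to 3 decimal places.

log p(β | y) = −Σ(yᵢ − βxᵢ)²/(2·2) − β²/(2·2) + const.
Setting the derivative to zero: Σxᵢ(yᵢ − βxᵢ)/2 − β/2 = 0, so β = Σxᵢyᵢ / (Σxᵢ² + σ²/τ²).
Σxᵢyᵢ = 1·6 + 3·12 + 3·9 + 5·21 + 3·12 = 210; Σxᵢ² = 53; σ²/τ² = 1.
β̂_MAP = 210 / (53 + 1) = 210/54 ≈ 3.889.

β̂_MAP = 3.889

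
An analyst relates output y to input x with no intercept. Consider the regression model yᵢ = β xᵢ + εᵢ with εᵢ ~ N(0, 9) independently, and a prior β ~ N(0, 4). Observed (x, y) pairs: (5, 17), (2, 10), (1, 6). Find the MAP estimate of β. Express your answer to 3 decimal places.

log p(β | y) = −Σ(yᵢ − βxᵢ)²/(2·9) − β²/(2·4) + const.
Setting the derivative to zero: Σxᵢ(yᵢ − βxᵢ)/9 − β/4 = 0, so β = Σxᵢyᵢ / (Σxᵢ² + σ²/τ²).
Σxᵢyᵢ = 5·17 + 2·10 + 1·6 = 111; Σxᵢ² = 30; σ²/τ² = 2.25.
β̂_MAP = 111 / (30 + 2.25) = 111/32.25 ≈ 3.442.

β̂_MAP = 3.442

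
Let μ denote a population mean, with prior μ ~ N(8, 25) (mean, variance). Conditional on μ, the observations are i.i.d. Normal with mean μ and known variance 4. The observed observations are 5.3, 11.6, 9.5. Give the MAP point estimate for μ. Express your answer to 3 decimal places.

μ̂_MAP = 8.759

n = 3; x̄ = (5.3 + 11.6 + 9.5)/3 = 26.4/3 = 8.8.
For a Normal prior and Normal likelihood with known variance, the posterior is Normal; its mode equals its mean, the precision-weighted average.
Prior precision 1/σ₀² = 1/25 = 0.04; data precision n/σ² = 3/4 = 0.75.
μ̂ = (0.04·8 + 0.75·8.8) / (0.04 + 0.75) = 6.92/0.79 = 692/79 ≈ 8.759.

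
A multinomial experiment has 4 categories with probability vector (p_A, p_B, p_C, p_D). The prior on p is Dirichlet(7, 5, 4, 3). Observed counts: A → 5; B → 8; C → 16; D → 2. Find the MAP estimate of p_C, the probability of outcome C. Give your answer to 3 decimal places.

The posterior is Dirichlet(αᵢ + nᵢ) = Dirichlet(12, 13, 20, 5).
For a Dirichlet(a₁,…,a_K) with all aᵢ > 1, the mode has j-th component (aⱼ − 1)/(Σaᵢ − K).
Here Σaᵢ = 50 and K = 4, so p_C = (20 − 1)/(50 − 4) = 19/46 ≈ 0.413.

MAP estimate of p_C = 0.413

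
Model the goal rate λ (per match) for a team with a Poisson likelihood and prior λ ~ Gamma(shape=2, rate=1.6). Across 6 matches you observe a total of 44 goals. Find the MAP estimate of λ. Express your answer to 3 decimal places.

Σxᵢ = 44, n = 6.
Posterior ∝ λe^(−1.6λ) · λ^44e^(−6λ) = λ^45e^(−7.6λ), i.e. Gamma(shape=46, rate=7.6).
The mode of a Gamma(a, b) with a ≥ 1 (shape–rate) is (a−1)/b = 45/7.6 ≈ 5.921.

λ̂_MAP = 5.921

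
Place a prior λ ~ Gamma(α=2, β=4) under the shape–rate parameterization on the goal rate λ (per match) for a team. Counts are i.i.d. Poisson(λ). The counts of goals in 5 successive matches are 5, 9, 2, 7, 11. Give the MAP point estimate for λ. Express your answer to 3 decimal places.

Σxᵢ = 5+9+2+7+11 = 34, with n = 5.
Posterior ∝ λe^(−4λ) · λ^34e^(−5λ) = λ^35e^(−9λ), i.e. Gamma(shape=36, rate=9).
The mode of a Gamma(a, b) with a ≥ 1 (shape–rate) is (a−1)/b = 35/9 ≈ 3.889.

λ̂_MAP = 3.889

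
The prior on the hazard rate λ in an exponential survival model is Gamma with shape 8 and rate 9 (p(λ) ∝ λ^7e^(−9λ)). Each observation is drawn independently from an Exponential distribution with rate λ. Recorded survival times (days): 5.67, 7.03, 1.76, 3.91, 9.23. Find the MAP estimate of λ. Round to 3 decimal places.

The Exponential(rate=λ) likelihood is ∝ λ^n e^(−λΣtᵢ). Here n = 5 and Σtᵢ = 5.67 + 7.03 + 1.76 + 3.91 + 9.23 = 27.60.
Posterior ∝ λ^7e^(−9λ) · λ^5e^(−27.60λ) = λ^12e^(−36.60λ), i.e. Gamma(13, 36.60).
Mode = (a−1)/b = 12/36.60 ≈ 0.328.

λ̂_MAP = 0.328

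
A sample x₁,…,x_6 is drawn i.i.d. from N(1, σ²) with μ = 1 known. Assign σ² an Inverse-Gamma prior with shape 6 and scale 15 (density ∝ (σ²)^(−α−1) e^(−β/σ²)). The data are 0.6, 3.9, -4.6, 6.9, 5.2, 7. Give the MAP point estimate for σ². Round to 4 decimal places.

σ̂²_MAP = 7.9190

Sum of squared deviations about the known mean: SS = (0.6−1)² + (3.9−1)² + (-4.6−1)² + (6.9−1)² + (5.2−1)² + (7−1)² = 128.38.
The Normal likelihood contributes (σ²)^(−n/2) exp(−SS/(2σ²)), so the posterior is Inverse-Gamma(α + n/2, β + SS/2) = Inverse-Gamma(9, 79.19).
The mode of Inverse-Gamma(a, b) is b/(a+1) = 79.19/10 ≈ 7.9190.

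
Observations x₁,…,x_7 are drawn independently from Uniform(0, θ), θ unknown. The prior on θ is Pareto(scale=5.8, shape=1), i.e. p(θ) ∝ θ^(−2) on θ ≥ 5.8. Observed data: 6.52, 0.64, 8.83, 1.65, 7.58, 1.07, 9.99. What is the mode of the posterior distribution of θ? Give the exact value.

θ̂_MAP = 9.99

The Uniform(0, θ) likelihood is θ^(−n) for θ ≥ max(xᵢ), zero otherwise. Here max(xᵢ) = 9.99.
Posterior ∝ θ^(−2) · θ^(−7) = θ^(−9) on θ ≥ max(5.8, 9.99) = 9.99.
This density is strictly decreasing in θ, so the posterior mode lies at the lower boundary of the support.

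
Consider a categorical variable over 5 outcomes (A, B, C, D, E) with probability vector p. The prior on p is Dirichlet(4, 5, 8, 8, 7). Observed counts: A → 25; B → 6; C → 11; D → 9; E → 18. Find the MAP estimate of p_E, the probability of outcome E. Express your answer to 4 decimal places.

MAP estimate of p_E = 0.2500

The posterior is Dirichlet(αᵢ + nᵢ) = Dirichlet(29, 11, 19, 17, 25).
For a Dirichlet(a₁,…,a_K) with all aᵢ > 1, the mode has j-th component (aⱼ − 1)/(Σaᵢ − K).
Here Σaᵢ = 101 and K = 5, so p_E = (25 − 1)/(101 − 5) = 24/96 ≈ 0.2500.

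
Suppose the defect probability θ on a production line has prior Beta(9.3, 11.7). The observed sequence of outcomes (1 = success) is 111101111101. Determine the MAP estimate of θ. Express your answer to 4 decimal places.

Prior: Beta(9.3, 11.7).
Data: 10 successes in 12 trials (from the sequence). The binomial likelihood contributes θ^10(1−θ)^2, so the posterior is Beta(9.3+10, 11.7+2) = Beta(19.3, 13.7).
For Beta(a, b) with a, b > 1 the mode is (a−1)/(a+b−2) = 18.3/31 ≈ 0.5903.

θ̂_MAP = 0.5903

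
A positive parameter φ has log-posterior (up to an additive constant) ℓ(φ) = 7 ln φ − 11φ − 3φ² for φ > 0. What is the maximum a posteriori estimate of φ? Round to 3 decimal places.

φ̂_MAP = 0.500

ℓ'(φ) = 7/φ − 11 − 6φ. Setting this to zero and multiplying by φ: 6φ² + 11φ − 7 = 0.
φ = (−11 + √(11² + 4·6·7)) / (2·6) = (−11 + √289) / 12 = (−11 + 17)/12 = 1/2.
ℓ''(φ) = −7/φ² − 6 < 0, confirming a maximum.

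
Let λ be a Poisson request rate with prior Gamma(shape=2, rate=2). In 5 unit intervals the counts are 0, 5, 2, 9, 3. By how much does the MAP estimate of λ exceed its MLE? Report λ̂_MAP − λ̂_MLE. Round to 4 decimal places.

MAP − MLE = -0.9429

Σxᵢ = 19. Posterior is Gamma(21, 7); MAP = (21−1)/7 = 20/7 ≈ 2.85714.
MLE = x̄ = 19/5 ≈ 3.80000.
Difference = 20/7 − 19/5 = -33/35 ≈ -0.9429.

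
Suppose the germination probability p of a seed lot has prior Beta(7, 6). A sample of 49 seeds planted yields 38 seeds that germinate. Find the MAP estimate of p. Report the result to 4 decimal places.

p̂_MAP = 0.7333

Prior: Beta(7, 6).
Data: 38 successes in 49 trials. The binomial likelihood contributes p^38(1−p)^11, so the posterior is Beta(7+38, 6+11) = Beta(45, 17).
For Beta(a, b) with a, b > 1 the mode is (a−1)/(a+b−2) = 44/60 ≈ 0.7333.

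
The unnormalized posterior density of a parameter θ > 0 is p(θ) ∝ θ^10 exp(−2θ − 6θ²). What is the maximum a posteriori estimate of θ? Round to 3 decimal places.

ℓ'(θ) = 10/θ − 2 − 12θ. Setting this to zero and multiplying by θ: 12θ² + 2θ − 10 = 0.
θ = (−2 + √(2² + 4·12·10)) / (2·12) = (−2 + √484) / 24 = (−2 + 22)/24 = 5/6.
ℓ''(θ) = −10/θ² − 12 < 0, confirming a maximum.

θ̂_MAP = 0.833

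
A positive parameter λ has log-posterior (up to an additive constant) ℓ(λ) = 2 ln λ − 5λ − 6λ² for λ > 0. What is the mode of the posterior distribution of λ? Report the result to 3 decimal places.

ℓ'(λ) = 2/λ − 5 − 12λ. Setting this to zero and multiplying by λ: 12λ² + 5λ − 2 = 0.
λ = (−5 + √(5² + 4·12·2)) / (2·12) = (−5 + √121) / 24 = (−5 + 11)/24 = 1/4.
ℓ''(λ) = −2/λ² − 12 < 0, confirming a maximum.

λ̂_MAP = 0.250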